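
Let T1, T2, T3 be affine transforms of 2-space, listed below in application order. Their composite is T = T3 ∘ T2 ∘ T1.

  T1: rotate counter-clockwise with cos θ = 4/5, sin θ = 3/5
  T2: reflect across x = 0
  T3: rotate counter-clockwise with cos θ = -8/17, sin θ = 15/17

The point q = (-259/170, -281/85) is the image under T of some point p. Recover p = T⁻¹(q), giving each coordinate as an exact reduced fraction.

T1 = [4/5 -3/5 0; 3/5 4/5 0; 0 0 1]
T2·T1 = [-4/5 3/5 0; 3/5 4/5 0; 0 0 1]
T3·…·T1 = [-13/85 -84/85 0; -84/85 13/85 0; 0 0 1]
det M = -1; M⁻¹ = [-13/85 -84/85 0; -84/85 13/85 0; 0 0 1]
M⁻¹ · (-259/170, -281/85)ᵀ = (7/2, 1)ᵀ

p = (7/2, 1)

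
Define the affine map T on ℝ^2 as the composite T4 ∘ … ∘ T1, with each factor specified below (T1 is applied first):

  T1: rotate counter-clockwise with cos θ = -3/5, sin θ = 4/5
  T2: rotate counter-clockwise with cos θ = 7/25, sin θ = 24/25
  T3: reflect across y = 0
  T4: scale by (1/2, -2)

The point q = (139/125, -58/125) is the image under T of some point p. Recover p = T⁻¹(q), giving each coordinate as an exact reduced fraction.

T1 = [-3/5 -4/5 0; 4/5 -3/5 0; 0 0 1]
T2·T1 = [-117/125 44/125 0; -44/125 -117/125 0; 0 0 1]
T3·…·T1 = [-117/125 44/125 0; 44/125 117/125 0; 0 0 1]
T4·…·T1 = [-117/250 22/125 0; -88/125 -234/125 0; 0 0 1]
det M = 1; M⁻¹ = [-234/125 -22/125 0; 88/125 -117/250 0; 0 0 1]
M⁻¹ · (139/125, -58/125)ᵀ = (-2, 1)ᵀ

p = (-2, 1)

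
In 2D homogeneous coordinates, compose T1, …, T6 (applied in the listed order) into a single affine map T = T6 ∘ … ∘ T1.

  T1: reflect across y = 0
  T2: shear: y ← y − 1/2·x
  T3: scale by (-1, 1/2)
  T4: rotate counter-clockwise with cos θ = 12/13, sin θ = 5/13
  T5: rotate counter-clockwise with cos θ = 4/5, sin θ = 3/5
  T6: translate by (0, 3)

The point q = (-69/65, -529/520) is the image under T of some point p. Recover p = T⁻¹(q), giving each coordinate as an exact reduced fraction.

T1 = [1 0 0; 0 -1 0; 0 0 1]
T2·T1 = [1 0 0; -1/2 -1 0; 0 0 1]
T3·…·T1 = [-1 0 0; -1/4 -1/2 0; 0 0 1]
T4·…·T1 = [-43/52 5/26 0; -8/13 -6/13 0; 0 0 1]
T5·…·T1 = [-19/65 28/65 0; -257/260 -33/130 0; 0 0 1]
T6·…·T1 = [-19/65 28/65 0; -257/260 -33/130 3; 0 0 1]
det M = 1/2; M⁻¹ = [-33/65 -56/65 168/65; 257/130 -38/65 114/65; 0 0 1]
M⁻¹ · (-69/65, -529/520)ᵀ = (4, 1/4)ᵀ

p = (4, 1/4)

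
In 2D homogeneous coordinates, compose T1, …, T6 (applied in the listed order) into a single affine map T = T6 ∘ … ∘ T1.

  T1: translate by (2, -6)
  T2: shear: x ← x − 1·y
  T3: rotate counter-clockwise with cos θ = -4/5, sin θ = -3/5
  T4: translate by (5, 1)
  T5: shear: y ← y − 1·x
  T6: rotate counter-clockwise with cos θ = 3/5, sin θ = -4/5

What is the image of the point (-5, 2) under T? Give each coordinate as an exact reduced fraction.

T1 translate by (2, -6): (-5, 2) → (-3, -4)
T2 shear: x ← x − 1·y: (-3, -4) → (1, -4)
T3 rotate counter-clockwise with cos θ = -4/5, sin θ = -3/5: (1, -4) → (-16/5, 13/5)
T4 translate by (5, 1): (-16/5, 13/5) → (9/5, 18/5)
T5 shear: y ← y − 1·x: (9/5, 18/5) → (9/5, 9/5)
T6 rotate counter-clockwise with cos θ = 3/5, sin θ = -4/5: (9/5, 9/5) → (63/25, -9/25)

T(p) = (63/25, -9/25)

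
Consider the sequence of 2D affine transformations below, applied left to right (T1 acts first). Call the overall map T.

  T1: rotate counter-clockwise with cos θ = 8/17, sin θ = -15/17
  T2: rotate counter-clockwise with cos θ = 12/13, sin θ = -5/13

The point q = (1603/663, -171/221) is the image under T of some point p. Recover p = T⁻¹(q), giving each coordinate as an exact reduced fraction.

p = (1, 7/3)

T1 = [8/17 15/17 0; -15/17 8/17 0; 0 0 1]
T2·T1 = [21/221 220/221 0; -220/221 21/221 0; 0 0 1]
det M = 1; M⁻¹ = [21/221 -220/221 0; 220/221 21/221 0; 0 0 1]
M⁻¹ · (1603/663, -171/221)ᵀ = (1, 7/3)ᵀ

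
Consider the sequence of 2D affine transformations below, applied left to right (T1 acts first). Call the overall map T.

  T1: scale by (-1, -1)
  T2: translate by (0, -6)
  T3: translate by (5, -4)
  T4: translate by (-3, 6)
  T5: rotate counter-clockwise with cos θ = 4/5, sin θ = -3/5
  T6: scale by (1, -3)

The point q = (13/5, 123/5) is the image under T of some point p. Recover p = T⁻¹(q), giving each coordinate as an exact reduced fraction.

p = (-5, 1)

T1 = [-1 0 0; 0 -1 0; 0 0 1]
T2·T1 = [-1 0 0; 0 -1 -6; 0 0 1]
T3·…·T1 = [-1 0 5; 0 -1 -10; 0 0 1]
T4·…·T1 = [-1 0 2; 0 -1 -4; 0 0 1]
T5·…·T1 = [-4/5 -3/5 -4/5; 3/5 -4/5 -22/5; 0 0 1]
T6·…·T1 = [-4/5 -3/5 -4/5; -9/5 12/5 66/5; 0 0 1]
det M = -3; M⁻¹ = [-4/5 -1/5 2; -3/5 4/15 -4; 0 0 1]
M⁻¹ · (13/5, 123/5)ᵀ = (-5, 1)ᵀ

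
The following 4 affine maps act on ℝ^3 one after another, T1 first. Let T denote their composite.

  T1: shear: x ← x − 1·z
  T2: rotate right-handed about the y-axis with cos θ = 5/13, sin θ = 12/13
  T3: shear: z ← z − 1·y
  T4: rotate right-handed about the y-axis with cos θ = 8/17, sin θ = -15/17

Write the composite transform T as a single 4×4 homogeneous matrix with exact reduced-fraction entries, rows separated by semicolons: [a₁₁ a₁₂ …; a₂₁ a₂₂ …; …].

T1 = [1 0 -1 0; 0 1 0 0; 0 0 1 0; 0 0 0 1]
T2·T1 = [5/13 0 7/13 0; 0 1 0 0; -12/13 0 17/13 0; 0 0 0 1]
T3·…·T1 = [5/13 0 7/13 0; 0 1 0 0; -12/13 -1 17/13 0; 0 0 0 1]
T4·…·T1 = [220/221 15/17 -199/221 0; 0 1 0 0; -21/221 -8/17 241/221 0; 0 0 0 1]

T = [220/221 15/17 -199/221 0; 0 1 0 0; -21/221 -8/17 241/221 0; 0 0 0 1]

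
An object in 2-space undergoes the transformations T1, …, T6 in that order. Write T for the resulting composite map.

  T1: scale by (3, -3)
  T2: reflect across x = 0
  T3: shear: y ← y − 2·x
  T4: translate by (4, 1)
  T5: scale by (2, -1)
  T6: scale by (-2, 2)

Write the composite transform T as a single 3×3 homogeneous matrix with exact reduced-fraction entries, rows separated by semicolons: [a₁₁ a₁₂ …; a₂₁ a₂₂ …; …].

T = [12 0 -16; -12 6 -2; 0 0 1]

T1 = [3 0 0; 0 -3 0; 0 0 1]
T2·T1 = [-3 0 0; 0 -3 0; 0 0 1]
T3·…·T1 = [-3 0 0; 6 -3 0; 0 0 1]
T4·…·T1 = [-3 0 4; 6 -3 1; 0 0 1]
T5·…·T1 = [-6 0 8; -6 3 -1; 0 0 1]
T6·…·T1 = [12 0 -16; -12 6 -2; 0 0 1]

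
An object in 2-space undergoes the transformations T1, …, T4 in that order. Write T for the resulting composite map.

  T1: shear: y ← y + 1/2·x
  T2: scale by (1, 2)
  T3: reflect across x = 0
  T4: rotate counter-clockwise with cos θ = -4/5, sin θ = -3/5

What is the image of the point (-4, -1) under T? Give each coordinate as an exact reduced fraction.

T(p) = (-34/5, 12/5)

T1 shear: y ← y + 1/2·x: (-4, -1) → (-4, -3)
T2 scale by (1, 2): (-4, -3) → (-4, -6)
T3 reflect across x = 0: (-4, -6) → (4, -6)
T4 rotate counter-clockwise with cos θ = -4/5, sin θ = -3/5: (4, -6) → (-34/5, 12/5)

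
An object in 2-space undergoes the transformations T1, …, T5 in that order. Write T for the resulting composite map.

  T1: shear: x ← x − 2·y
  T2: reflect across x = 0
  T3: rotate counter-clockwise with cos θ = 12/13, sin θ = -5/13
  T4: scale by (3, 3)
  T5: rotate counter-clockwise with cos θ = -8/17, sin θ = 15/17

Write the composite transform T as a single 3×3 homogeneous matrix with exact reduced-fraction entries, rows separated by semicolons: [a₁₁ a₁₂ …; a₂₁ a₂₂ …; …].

T = [63/221 -786/221 0; -660/221 1257/221 0; 0 0 1]

T1 = [1 -2 0; 0 1 0; 0 0 1]
T2·T1 = [-1 2 0; 0 1 0; 0 0 1]
T3·…·T1 = [-12/13 29/13 0; 5/13 2/13 0; 0 0 1]
T4·…·T1 = [-36/13 87/13 0; 15/13 6/13 0; 0 0 1]
T5·…·T1 = [63/221 -786/221 0; -660/221 1257/221 0; 0 0 1]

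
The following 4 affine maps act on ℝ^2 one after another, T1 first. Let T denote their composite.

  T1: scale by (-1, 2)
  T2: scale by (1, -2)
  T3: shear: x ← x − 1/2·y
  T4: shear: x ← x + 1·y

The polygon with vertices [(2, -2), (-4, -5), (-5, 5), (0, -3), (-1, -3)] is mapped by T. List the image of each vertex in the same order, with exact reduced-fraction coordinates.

T1 scale by (-1, 2): (2, -2) → (-2, -4); (-4, -5) → (4, -10); (-5, 5) → (5, 10); (0, -3) → (0, -6); (-1, -3) → (1, -6)
T2 scale by (1, -2): (-2, -4) → (-2, 8); (4, -10) → (4, 20); (5, 10) → (5, -20); (0, -6) → (0, 12); (1, -6) → (1, 12)
T3 shear: x ← x − 1/2·y: (-2, 8) → (-6, 8); (4, 20) → (-6, 20); (5, -20) → (15, -20); (0, 12) → (-6, 12); (1, 12) → (-5, 12)
T4 shear: x ← x + 1·y: (-6, 8) → (2, 8); (-6, 20) → (14, 20); (15, -20) → (-5, -20); (-6, 12) → (6, 12); (-5, 12) → (7, 12)

image vertices: (2, 8), (14, 20), (-5, -20), (6, 12), (7, 12)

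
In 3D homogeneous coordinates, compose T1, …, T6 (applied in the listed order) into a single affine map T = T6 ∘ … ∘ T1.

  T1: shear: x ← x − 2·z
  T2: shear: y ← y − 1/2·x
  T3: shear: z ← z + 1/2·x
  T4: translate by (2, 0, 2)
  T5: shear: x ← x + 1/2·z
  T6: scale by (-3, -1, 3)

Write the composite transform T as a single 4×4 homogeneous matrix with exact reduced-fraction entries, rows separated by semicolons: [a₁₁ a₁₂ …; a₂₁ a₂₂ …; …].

T = [-15/4 0 6 -9; 1/2 -1 -1 0; 3/2 0 0 6; 0 0 0 1]

T1 = [1 0 -2 0; 0 1 0 0; 0 0 1 0; 0 0 0 1]
T2·T1 = [1 0 -2 0; -1/2 1 1 0; 0 0 1 0; 0 0 0 1]
T3·…·T1 = [1 0 -2 0; -1/2 1 1 0; 1/2 0 0 0; 0 0 0 1]
T4·…·T1 = [1 0 -2 2; -1/2 1 1 0; 1/2 0 0 2; 0 0 0 1]
T5·…·T1 = [5/4 0 -2 3; -1/2 1 1 0; 1/2 0 0 2; 0 0 0 1]
T6·…·T1 = [-15/4 0 6 -9; 1/2 -1 -1 0; 3/2 0 0 6; 0 0 0 1]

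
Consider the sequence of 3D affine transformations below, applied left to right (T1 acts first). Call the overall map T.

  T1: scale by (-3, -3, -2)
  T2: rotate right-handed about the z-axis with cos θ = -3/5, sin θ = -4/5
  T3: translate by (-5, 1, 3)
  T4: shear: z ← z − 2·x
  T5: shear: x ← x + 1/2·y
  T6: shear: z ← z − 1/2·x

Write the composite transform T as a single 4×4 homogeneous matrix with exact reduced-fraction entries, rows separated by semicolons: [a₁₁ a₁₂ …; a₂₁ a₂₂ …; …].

T1 = [-3 0 0 0; 0 -3 0 0; 0 0 -2 0; 0 0 0 1]
T2·T1 = [9/5 -12/5 0 0; 12/5 9/5 0 0; 0 0 -2 0; 0 0 0 1]
T3·…·T1 = [9/5 -12/5 0 -5; 12/5 9/5 0 1; 0 0 -2 3; 0 0 0 1]
T4·…·T1 = [9/5 -12/5 0 -5; 12/5 9/5 0 1; -18/5 24/5 -2 13; 0 0 0 1]
T5·…·T1 = [3 -3/2 0 -9/2; 12/5 9/5 0 1; -18/5 24/5 -2 13; 0 0 0 1]
T6·…·T1 = [3 -3/2 0 -9/2; 12/5 9/5 0 1; -51/10 111/20 -2 61/4; 0 0 0 1]

T = [3 -3/2 0 -9/2; 12/5 9/5 0 1; -51/10 111/20 -2 61/4; 0 0 0 1]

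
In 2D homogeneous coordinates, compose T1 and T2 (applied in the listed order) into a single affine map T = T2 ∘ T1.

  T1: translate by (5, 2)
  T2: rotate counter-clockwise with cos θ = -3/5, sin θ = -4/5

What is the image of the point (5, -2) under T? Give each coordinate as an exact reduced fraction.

T(p) = (-6, -8)

T1 translate by (5, 2): (5, -2) → (10, 0)
T2 rotate counter-clockwise with cos θ = -3/5, sin θ = -4/5: (10, 0) → (-6, -8)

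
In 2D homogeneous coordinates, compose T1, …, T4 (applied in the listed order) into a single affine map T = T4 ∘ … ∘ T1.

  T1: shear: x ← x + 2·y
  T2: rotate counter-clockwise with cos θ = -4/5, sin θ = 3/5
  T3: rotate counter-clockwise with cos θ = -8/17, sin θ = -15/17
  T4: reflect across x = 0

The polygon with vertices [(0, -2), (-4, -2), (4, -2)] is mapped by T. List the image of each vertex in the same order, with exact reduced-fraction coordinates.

image vertices: (236/85, -298/85), (32/5, -26/5), (-72/85, -154/85)

T1 shear: x ← x + 2·y: (0, -2) → (-4, -2); (-4, -2) → (-8, -2); (4, -2) → (0, -2)
T2 rotate counter-clockwise with cos θ = -4/5, sin θ = 3/5: (-4, -2) → (22/5, -4/5); (-8, -2) → (38/5, -16/5); (0, -2) → (6/5, 8/5)
T3 rotate counter-clockwise with cos θ = -8/17, sin θ = -15/17: (22/5, -4/5) → (-236/85, -298/85); (38/5, -16/5) → (-32/5, -26/5); (6/5, 8/5) → (72/85, -154/85)
T4 reflect across x = 0: (-236/85, -298/85) → (236/85, -298/85); (-32/5, -26/5) → (32/5, -26/5); (72/85, -154/85) → (-72/85, -154/85)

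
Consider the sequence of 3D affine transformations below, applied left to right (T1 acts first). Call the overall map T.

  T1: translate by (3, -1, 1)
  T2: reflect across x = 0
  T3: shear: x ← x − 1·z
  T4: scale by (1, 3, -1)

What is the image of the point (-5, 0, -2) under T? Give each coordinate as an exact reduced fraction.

T1 translate by (3, -1, 1): (-5, 0, -2) → (-2, -1, -1)
T2 reflect across x = 0: (-2, -1, -1) → (2, -1, -1)
T3 shear: x ← x − 1·z: (2, -1, -1) → (3, -1, -1)
T4 scale by (1, 3, -1): (3, -1, -1) → (3, -3, 1)

T(p) = (3, -3, 1)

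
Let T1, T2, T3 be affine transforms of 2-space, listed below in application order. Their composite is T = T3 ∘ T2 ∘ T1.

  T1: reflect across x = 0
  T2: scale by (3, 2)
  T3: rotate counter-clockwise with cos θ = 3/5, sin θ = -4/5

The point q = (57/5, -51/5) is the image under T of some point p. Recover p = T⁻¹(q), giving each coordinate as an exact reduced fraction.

p = (-5, 3/2)

T1 = [-1 0 0; 0 1 0; 0 0 1]
T2·T1 = [-3 0 0; 0 2 0; 0 0 1]
T3·…·T1 = [-9/5 8/5 0; 12/5 6/5 0; 0 0 1]
det M = -6; M⁻¹ = [-1/5 4/15 0; 2/5 3/10 0; 0 0 1]
M⁻¹ · (57/5, -51/5)ᵀ = (-5, 3/2)ᵀ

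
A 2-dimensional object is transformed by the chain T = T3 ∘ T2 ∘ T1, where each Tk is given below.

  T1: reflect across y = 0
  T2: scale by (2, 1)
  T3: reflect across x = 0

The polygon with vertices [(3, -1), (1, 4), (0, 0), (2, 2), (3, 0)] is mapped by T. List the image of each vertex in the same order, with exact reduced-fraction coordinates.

image vertices: (-6, 1), (-2, -4), (0, 0), (-4, -2), (-6, 0)

T1 reflect across y = 0: (3, -1) → (3, 1); (1, 4) → (1, -4); (0, 0) → (0, 0); (2, 2) → (2, -2); (3, 0) → (3, 0)
T2 scale by (2, 1): (3, 1) → (6, 1); (1, -4) → (2, -4); (0, 0) → (0, 0); (2, -2) → (4, -2); (3, 0) → (6, 0)
T3 reflect across x = 0: (6, 1) → (-6, 1); (2, -4) → (-2, -4); (0, 0) → (0, 0); (4, -2) → (-4, -2); (6, 0) → (-6, 0)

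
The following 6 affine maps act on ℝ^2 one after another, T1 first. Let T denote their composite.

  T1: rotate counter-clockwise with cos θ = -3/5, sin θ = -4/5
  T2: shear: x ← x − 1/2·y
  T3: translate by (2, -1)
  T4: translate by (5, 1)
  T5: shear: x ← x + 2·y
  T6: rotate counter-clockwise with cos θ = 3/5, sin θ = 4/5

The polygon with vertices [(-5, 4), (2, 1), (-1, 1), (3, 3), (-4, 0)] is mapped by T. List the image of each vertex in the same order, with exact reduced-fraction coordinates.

image vertices: (202/25, 336/25), (187/50, 33/25), (253/50, 177/25), (207/50, -37/25), (149/25, 332/25)

T1 rotate counter-clockwise with cos θ = -3/5, sin θ = -4/5: (-5, 4) → (31/5, 8/5); (2, 1) → (-2/5, -11/5); (-1, 1) → (7/5, 1/5); (3, 3) → (3/5, -21/5); (-4, 0) → (12/5, 16/5)
T2 shear: x ← x − 1/2·y: (31/5, 8/5) → (27/5, 8/5); (-2/5, -11/5) → (7/10, -11/5); (7/5, 1/5) → (13/10, 1/5); (3/5, -21/5) → (27/10, -21/5); (12/5, 16/5) → (4/5, 16/5)
T3 translate by (2, -1): (27/5, 8/5) → (37/5, 3/5); (7/10, -11/5) → (27/10, -16/5); (13/10, 1/5) → (33/10, -4/5); (27/10, -21/5) → (47/10, -26/5); (4/5, 16/5) → (14/5, 11/5)
T4 translate by (5, 1): (37/5, 3/5) → (62/5, 8/5); (27/10, -16/5) → (77/10, -11/5); (33/10, -4/5) → (83/10, 1/5); (47/10, -26/5) → (97/10, -21/5); (14/5, 11/5) → (39/5, 16/5)
T5 shear: x ← x + 2·y: (62/5, 8/5) → (78/5, 8/5); (77/10, -11/5) → (33/10, -11/5); (83/10, 1/5) → (87/10, 1/5); (97/10, -21/5) → (13/10, -21/5); (39/5, 16/5) → (71/5, 16/5)
T6 rotate counter-clockwise with cos θ = 3/5, sin θ = 4/5: (78/5, 8/5) → (202/25, 336/25); (33/10, -11/5) → (187/50, 33/25); (87/10, 1/5) → (253/50, 177/25); (13/10, -21/5) → (207/50, -37/25); (71/5, 16/5) → (149/25, 332/25)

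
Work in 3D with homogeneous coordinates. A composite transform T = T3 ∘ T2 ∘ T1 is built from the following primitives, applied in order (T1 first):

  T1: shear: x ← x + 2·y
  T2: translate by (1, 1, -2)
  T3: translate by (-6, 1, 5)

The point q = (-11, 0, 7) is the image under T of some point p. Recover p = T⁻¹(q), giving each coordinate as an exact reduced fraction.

T1 = [1 2 0 0; 0 1 0 0; 0 0 1 0; 0 0 0 1]
T2·T1 = [1 2 0 1; 0 1 0 1; 0 0 1 -2; 0 0 0 1]
T3·…·T1 = [1 2 0 -5; 0 1 0 2; 0 0 1 3; 0 0 0 1]
det M = 1; M⁻¹ = [1 -2 0 9; 0 1 0 -2; 0 0 1 -3; 0 0 0 1]
M⁻¹ · (-11, 0, 7)ᵀ = (-2, -2, 4)ᵀ

p = (-2, -2, 4)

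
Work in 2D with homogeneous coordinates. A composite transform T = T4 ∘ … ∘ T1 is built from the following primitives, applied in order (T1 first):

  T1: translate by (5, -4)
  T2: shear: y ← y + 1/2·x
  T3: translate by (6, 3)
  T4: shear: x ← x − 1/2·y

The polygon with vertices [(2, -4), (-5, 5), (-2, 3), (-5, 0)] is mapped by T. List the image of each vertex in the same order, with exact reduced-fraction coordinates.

T1 translate by (5, -4): (2, -4) → (7, -8); (-5, 5) → (0, 1); (-2, 3) → (3, -1); (-5, 0) → (0, -4)
T2 shear: y ← y + 1/2·x: (7, -8) → (7, -9/2); (0, 1) → (0, 1); (3, -1) → (3, 1/2); (0, -4) → (0, -4)
T3 translate by (6, 3): (7, -9/2) → (13, -3/2); (0, 1) → (6, 4); (3, 1/2) → (9, 7/2); (0, -4) → (6, -1)
T4 shear: x ← x − 1/2·y: (13, -3/2) → (55/4, -3/2); (6, 4) → (4, 4); (9, 7/2) → (29/4, 7/2); (6, -1) → (13/2, -1)

image vertices: (55/4, -3/2), (4, 4), (29/4, 7/2), (13/2, -1)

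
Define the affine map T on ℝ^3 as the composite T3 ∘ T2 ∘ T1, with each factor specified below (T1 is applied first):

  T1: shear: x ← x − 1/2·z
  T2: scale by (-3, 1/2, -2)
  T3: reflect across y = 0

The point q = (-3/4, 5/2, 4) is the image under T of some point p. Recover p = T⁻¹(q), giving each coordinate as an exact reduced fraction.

T1 = [1 0 -1/2 0; 0 1 0 0; 0 0 1 0; 0 0 0 1]
T2·T1 = [-3 0 3/2 0; 0 1/2 0 0; 0 0 -2 0; 0 0 0 1]
T3·…·T1 = [-3 0 3/2 0; 0 -1/2 0 0; 0 0 -2 0; 0 0 0 1]
det M = -3; M⁻¹ = [-1/3 0 -1/4 0; 0 -2 0 0; 0 0 -1/2 0; 0 0 0 1]
M⁻¹ · (-3/4, 5/2, 4)ᵀ = (-3/4, -5, -2)ᵀ

p = (-3/4, -5, -2)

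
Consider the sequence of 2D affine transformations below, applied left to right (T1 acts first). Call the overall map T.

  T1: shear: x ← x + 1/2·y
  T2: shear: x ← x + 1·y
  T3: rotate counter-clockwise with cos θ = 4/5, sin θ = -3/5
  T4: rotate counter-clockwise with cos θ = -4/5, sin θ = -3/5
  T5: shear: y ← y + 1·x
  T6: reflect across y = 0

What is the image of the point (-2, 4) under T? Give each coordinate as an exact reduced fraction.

T(p) = (-4, 8)

T1 shear: x ← x + 1/2·y: (-2, 4) → (0, 4)
T2 shear: x ← x + 1·y: (0, 4) → (4, 4)
T3 rotate counter-clockwise with cos θ = 4/5, sin θ = -3/5: (4, 4) → (28/5, 4/5)
T4 rotate counter-clockwise with cos θ = -4/5, sin θ = -3/5: (28/5, 4/5) → (-4, -4)
T5 shear: y ← y + 1·x: (-4, -4) → (-4, -8)
T6 reflect across y = 0: (-4, -8) → (-4, 8)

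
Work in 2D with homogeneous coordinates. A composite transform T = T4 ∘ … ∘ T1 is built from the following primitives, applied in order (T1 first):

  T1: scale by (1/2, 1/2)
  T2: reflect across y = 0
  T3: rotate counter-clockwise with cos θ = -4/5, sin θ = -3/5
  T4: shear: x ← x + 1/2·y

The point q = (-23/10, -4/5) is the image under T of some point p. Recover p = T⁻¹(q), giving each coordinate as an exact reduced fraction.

T1 = [1/2 0 0; 0 1/2 0; 0 0 1]
T2·T1 = [1/2 0 0; 0 -1/2 0; 0 0 1]
T3·…·T1 = [-2/5 -3/10 0; -3/10 2/5 0; 0 0 1]
T4·…·T1 = [-11/20 -1/10 0; -3/10 2/5 0; 0 0 1]
det M = -1/4; M⁻¹ = [-8/5 -2/5 0; -6/5 11/5 0; 0 0 1]
M⁻¹ · (-23/10, -4/5)ᵀ = (4, 1)ᵀ

p = (4, 1)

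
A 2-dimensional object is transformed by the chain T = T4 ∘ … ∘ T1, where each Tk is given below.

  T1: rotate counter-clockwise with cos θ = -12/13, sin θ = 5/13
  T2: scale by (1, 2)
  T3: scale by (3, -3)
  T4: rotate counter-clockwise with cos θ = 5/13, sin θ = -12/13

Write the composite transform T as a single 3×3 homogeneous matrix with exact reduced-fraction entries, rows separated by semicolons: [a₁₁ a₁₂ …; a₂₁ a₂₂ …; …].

T1 = [-12/13 -5/13 0; 5/13 -12/13 0; 0 0 1]
T2·T1 = [-12/13 -5/13 0; 10/13 -24/13 0; 0 0 1]
T3·…·T1 = [-36/13 -15/13 0; -30/13 72/13 0; 0 0 1]
T4·…·T1 = [-540/169 789/169 0; 282/169 540/169 0; 0 0 1]

T = [-540/169 789/169 0; 282/169 540/169 0; 0 0 1]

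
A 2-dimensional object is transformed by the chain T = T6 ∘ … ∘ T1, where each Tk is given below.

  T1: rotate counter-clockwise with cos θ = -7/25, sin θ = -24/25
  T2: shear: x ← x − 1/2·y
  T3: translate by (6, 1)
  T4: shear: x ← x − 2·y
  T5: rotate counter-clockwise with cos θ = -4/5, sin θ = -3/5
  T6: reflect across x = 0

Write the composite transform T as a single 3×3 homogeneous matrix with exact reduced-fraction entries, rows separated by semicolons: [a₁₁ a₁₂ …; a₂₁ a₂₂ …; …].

T = [284/125 187/125 13/5; -63/125 -193/250 -16/5; 0 0 1]

T1 = [-7/25 24/25 0; -24/25 -7/25 0; 0 0 1]
T2·T1 = [1/5 11/10 0; -24/25 -7/25 0; 0 0 1]
T3·…·T1 = [1/5 11/10 6; -24/25 -7/25 1; 0 0 1]
T4·…·T1 = [53/25 83/50 4; -24/25 -7/25 1; 0 0 1]
T5·…·T1 = [-284/125 -187/125 -13/5; -63/125 -193/250 -16/5; 0 0 1]
T6·…·T1 = [284/125 187/125 13/5; -63/125 -193/250 -16/5; 0 0 1]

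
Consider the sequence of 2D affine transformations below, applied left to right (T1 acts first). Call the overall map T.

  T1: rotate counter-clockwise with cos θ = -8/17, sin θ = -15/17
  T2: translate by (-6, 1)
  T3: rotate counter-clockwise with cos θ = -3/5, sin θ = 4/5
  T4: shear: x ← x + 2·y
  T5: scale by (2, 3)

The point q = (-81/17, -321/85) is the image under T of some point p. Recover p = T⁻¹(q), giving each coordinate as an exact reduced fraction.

p = (-2, 9/2)

T1 = [-8/17 15/17 0; -15/17 -8/17 0; 0 0 1]
T2·T1 = [-8/17 15/17 -6; -15/17 -8/17 1; 0 0 1]
T3·…·T1 = [84/85 -13/85 14/5; 13/85 84/85 -27/5; 0 0 1]
T4·…·T1 = [22/17 31/17 -8; 13/85 84/85 -27/5; 0 0 1]
T5·…·T1 = [44/17 62/17 -16; 39/85 252/85 -81/5; 0 0 1]
det M = 6; M⁻¹ = [42/85 -31/51 -33/17; -13/170 22/51 98/17; 0 0 1]
M⁻¹ · (-81/17, -321/85)ᵀ = (-2, 9/2)ᵀ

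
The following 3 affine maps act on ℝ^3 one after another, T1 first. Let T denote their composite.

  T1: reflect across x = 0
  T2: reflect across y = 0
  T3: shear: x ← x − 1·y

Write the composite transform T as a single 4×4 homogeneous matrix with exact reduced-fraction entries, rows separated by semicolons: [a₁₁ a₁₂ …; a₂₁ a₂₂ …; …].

T1 = [-1 0 0 0; 0 1 0 0; 0 0 1 0; 0 0 0 1]
T2·T1 = [-1 0 0 0; 0 -1 0 0; 0 0 1 0; 0 0 0 1]
T3·…·T1 = [-1 1 0 0; 0 -1 0 0; 0 0 1 0; 0 0 0 1]

T = [-1 1 0 0; 0 -1 0 0; 0 0 1 0; 0 0 0 1]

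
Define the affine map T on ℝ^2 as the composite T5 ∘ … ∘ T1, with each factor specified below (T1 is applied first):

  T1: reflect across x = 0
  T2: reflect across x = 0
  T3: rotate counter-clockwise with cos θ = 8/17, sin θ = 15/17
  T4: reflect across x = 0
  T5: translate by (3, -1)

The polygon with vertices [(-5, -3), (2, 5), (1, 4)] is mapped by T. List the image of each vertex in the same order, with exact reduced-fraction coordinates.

T1 reflect across x = 0: (-5, -3) → (5, -3); (2, 5) → (-2, 5); (1, 4) → (-1, 4)
T2 reflect across x = 0: (5, -3) → (-5, -3); (-2, 5) → (2, 5); (-1, 4) → (1, 4)
T3 rotate counter-clockwise with cos θ = 8/17, sin θ = 15/17: (-5, -3) → (5/17, -99/17); (2, 5) → (-59/17, 70/17); (1, 4) → (-52/17, 47/17)
T4 reflect across x = 0: (5/17, -99/17) → (-5/17, -99/17); (-59/17, 70/17) → (59/17, 70/17); (-52/17, 47/17) → (52/17, 47/17)
T5 translate by (3, -1): (-5/17, -99/17) → (46/17, -116/17); (59/17, 70/17) → (110/17, 53/17); (52/17, 47/17) → (103/17, 30/17)

image vertices: (46/17, -116/17), (110/17, 53/17), (103/17, 30/17)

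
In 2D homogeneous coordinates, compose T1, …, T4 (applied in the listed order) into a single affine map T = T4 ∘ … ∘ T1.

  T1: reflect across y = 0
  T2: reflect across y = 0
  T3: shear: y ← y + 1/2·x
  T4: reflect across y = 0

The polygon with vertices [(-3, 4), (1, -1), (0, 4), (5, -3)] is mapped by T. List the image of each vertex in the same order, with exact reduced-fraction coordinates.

image vertices: (-3, -5/2), (1, 1/2), (0, -4), (5, 1/2)

T1 reflect across y = 0: (-3, 4) → (-3, -4); (1, -1) → (1, 1); (0, 4) → (0, -4); (5, -3) → (5, 3)
T2 reflect across y = 0: (-3, -4) → (-3, 4); (1, 1) → (1, -1); (0, -4) → (0, 4); (5, 3) → (5, -3)
T3 shear: y ← y + 1/2·x: (-3, 4) → (-3, 5/2); (1, -1) → (1, -1/2); (0, 4) → (0, 4); (5, -3) → (5, -1/2)
T4 reflect across y = 0: (-3, 5/2) → (-3, -5/2); (1, -1/2) → (1, 1/2); (0, 4) → (0, -4); (5, -1/2) → (5, 1/2)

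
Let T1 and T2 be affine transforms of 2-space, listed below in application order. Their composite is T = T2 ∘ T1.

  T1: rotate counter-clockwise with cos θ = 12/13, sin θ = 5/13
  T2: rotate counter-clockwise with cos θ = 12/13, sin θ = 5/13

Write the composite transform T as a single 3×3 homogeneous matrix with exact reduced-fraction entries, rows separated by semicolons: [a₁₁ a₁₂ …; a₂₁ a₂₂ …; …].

T1 = [12/13 -5/13 0; 5/13 12/13 0; 0 0 1]
T2·T1 = [119/169 -120/169 0; 120/169 119/169 0; 0 0 1]

T = [119/169 -120/169 0; 120/169 119/169 0; 0 0 1]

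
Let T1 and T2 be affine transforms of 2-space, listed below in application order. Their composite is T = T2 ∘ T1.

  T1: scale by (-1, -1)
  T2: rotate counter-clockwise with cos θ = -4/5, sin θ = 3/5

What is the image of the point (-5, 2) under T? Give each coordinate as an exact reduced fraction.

T(p) = (-14/5, 23/5)

T1 scale by (-1, -1): (-5, 2) → (5, -2)
T2 rotate counter-clockwise with cos θ = -4/5, sin θ = 3/5: (5, -2) → (-14/5, 23/5)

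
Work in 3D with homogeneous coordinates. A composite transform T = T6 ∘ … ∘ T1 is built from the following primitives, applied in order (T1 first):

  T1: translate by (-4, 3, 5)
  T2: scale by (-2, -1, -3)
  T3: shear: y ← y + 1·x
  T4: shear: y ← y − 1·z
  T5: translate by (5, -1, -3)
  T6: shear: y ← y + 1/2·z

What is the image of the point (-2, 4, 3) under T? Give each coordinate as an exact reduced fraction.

T1 translate by (-4, 3, 5): (-2, 4, 3) → (-6, 7, 8)
T2 scale by (-2, -1, -3): (-6, 7, 8) → (12, -7, -24)
T3 shear: y ← y + 1·x: (12, -7, -24) → (12, 5, -24)
T4 shear: y ← y − 1·z: (12, 5, -24) → (12, 29, -24)
T5 translate by (5, -1, -3): (12, 29, -24) → (17, 28, -27)
T6 shear: y ← y + 1/2·z: (17, 28, -27) → (17, 29/2, -27)

T(p) = (17, 29/2, -27)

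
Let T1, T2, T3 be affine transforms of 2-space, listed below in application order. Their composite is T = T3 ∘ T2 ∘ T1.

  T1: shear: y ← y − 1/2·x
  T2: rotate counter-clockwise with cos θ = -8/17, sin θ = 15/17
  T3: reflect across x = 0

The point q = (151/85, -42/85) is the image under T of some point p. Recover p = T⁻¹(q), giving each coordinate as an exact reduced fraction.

T1 = [1 0 0; -1/2 1 0; 0 0 1]
T2·T1 = [-1/34 -15/17 0; 19/17 -8/17 0; 0 0 1]
T3·…·T1 = [1/34 15/17 0; 19/17 -8/17 0; 0 0 1]
det M = -1; M⁻¹ = [8/17 15/17 0; 19/17 -1/34 0; 0 0 1]
M⁻¹ · (151/85, -42/85)ᵀ = (2/5, 2)ᵀ

p = (2/5, 2)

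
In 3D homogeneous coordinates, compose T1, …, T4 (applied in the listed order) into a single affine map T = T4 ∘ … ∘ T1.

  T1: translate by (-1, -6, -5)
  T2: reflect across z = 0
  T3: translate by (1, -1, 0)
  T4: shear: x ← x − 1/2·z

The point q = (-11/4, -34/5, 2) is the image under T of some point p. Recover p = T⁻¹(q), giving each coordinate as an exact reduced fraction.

p = (-7/4, 1/5, 3)

T1 = [1 0 0 -1; 0 1 0 -6; 0 0 1 -5; 0 0 0 1]
T2·T1 = [1 0 0 -1; 0 1 0 -6; 0 0 -1 5; 0 0 0 1]
T3·…·T1 = [1 0 0 0; 0 1 0 -7; 0 0 -1 5; 0 0 0 1]
T4·…·T1 = [1 0 1/2 -5/2; 0 1 0 -7; 0 0 -1 5; 0 0 0 1]
det M = -1; M⁻¹ = [1 0 1/2 0; 0 1 0 7; 0 0 -1 5; 0 0 0 1]
M⁻¹ · (-11/4, -34/5, 2)ᵀ = (-7/4, 1/5, 3)ᵀ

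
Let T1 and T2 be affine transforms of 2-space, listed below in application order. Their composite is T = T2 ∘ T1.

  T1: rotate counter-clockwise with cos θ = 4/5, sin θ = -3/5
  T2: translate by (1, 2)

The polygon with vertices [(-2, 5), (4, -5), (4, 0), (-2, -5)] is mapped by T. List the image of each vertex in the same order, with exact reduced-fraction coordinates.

T1 rotate counter-clockwise with cos θ = 4/5, sin θ = -3/5: (-2, 5) → (7/5, 26/5); (4, -5) → (1/5, -32/5); (4, 0) → (16/5, -12/5); (-2, -5) → (-23/5, -14/5)
T2 translate by (1, 2): (7/5, 26/5) → (12/5, 36/5); (1/5, -32/5) → (6/5, -22/5); (16/5, -12/5) → (21/5, -2/5); (-23/5, -14/5) → (-18/5, -4/5)

image vertices: (12/5, 36/5), (6/5, -22/5), (21/5, -2/5), (-18/5, -4/5)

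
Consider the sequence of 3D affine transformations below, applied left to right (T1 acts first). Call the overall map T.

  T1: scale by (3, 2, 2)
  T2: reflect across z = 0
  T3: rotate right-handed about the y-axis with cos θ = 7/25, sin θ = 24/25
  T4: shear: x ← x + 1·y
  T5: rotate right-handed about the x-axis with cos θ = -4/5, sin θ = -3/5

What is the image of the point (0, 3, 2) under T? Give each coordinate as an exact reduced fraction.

T1 scale by (3, 2, 2): (0, 3, 2) → (0, 6, 4)
T2 reflect across z = 0: (0, 6, 4) → (0, 6, -4)
T3 rotate right-handed about the y-axis with cos θ = 7/25, sin θ = 24/25: (0, 6, -4) → (-96/25, 6, -28/25)
T4 shear: x ← x + 1·y: (-96/25, 6, -28/25) → (54/25, 6, -28/25)
T5 rotate right-handed about the x-axis with cos θ = -4/5, sin θ = -3/5: (54/25, 6, -28/25) → (54/25, -684/125, -338/125)

T(p) = (54/25, -684/125, -338/125)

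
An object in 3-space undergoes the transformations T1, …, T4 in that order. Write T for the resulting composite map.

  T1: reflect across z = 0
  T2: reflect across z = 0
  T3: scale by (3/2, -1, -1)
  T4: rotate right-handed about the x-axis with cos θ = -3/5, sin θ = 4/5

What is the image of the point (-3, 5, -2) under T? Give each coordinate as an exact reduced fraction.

T(p) = (-9/2, 7/5, -26/5)

T1 reflect across z = 0: (-3, 5, -2) → (-3, 5, 2)
T2 reflect across z = 0: (-3, 5, 2) → (-3, 5, -2)
T3 scale by (3/2, -1, -1): (-3, 5, -2) → (-9/2, -5, 2)
T4 rotate right-handed about the x-axis with cos θ = -3/5, sin θ = 4/5: (-9/2, -5, 2) → (-9/2, 7/5, -26/5)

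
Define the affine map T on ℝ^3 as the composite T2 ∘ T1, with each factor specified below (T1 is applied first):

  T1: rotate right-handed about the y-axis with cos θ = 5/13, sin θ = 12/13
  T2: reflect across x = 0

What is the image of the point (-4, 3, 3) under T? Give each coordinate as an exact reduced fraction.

T(p) = (-16/13, 3, 63/13)

T1 rotate right-handed about the y-axis with cos θ = 5/13, sin θ = 12/13: (-4, 3, 3) → (16/13, 3, 63/13)
T2 reflect across x = 0: (16/13, 3, 63/13) → (-16/13, 3, 63/13)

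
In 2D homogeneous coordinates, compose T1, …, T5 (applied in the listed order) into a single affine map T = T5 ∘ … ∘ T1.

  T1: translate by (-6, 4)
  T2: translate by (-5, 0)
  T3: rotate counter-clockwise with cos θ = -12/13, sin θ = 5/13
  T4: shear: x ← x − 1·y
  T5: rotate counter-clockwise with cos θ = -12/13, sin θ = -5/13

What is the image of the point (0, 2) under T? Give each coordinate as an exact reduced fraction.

T(p) = (-3383/169, 379/169)

T1 translate by (-6, 4): (0, 2) → (-6, 6)
T2 translate by (-5, 0): (-6, 6) → (-11, 6)
T3 rotate counter-clockwise with cos θ = -12/13, sin θ = 5/13: (-11, 6) → (102/13, -127/13)
T4 shear: x ← x − 1·y: (102/13, -127/13) → (229/13, -127/13)
T5 rotate counter-clockwise with cos θ = -12/13, sin θ = -5/13: (229/13, -127/13) → (-3383/169, 379/169)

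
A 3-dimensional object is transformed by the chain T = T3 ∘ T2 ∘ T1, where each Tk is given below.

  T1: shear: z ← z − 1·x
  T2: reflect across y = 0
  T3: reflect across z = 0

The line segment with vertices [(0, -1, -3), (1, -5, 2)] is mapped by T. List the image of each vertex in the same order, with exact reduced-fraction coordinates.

T1 shear: z ← z − 1·x: (0, -1, -3) → (0, -1, -3); (1, -5, 2) → (1, -5, 1)
T2 reflect across y = 0: (0, -1, -3) → (0, 1, -3); (1, -5, 1) → (1, 5, 1)
T3 reflect across z = 0: (0, 1, -3) → (0, 1, 3); (1, 5, 1) → (1, 5, -1)

image vertices: (0, 1, 3), (1, 5, -1)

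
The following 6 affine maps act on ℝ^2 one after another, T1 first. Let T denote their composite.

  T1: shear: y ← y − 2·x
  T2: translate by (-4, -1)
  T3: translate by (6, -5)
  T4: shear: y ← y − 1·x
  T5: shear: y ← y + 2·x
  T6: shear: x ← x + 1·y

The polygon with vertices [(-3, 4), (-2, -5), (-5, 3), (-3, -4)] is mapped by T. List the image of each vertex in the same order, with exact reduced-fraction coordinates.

image vertices: (2, 3), (-7, -7), (1, 4), (-6, -5)

T1 shear: y ← y − 2·x: (-3, 4) → (-3, 10); (-2, -5) → (-2, -1); (-5, 3) → (-5, 13); (-3, -4) → (-3, 2)
T2 translate by (-4, -1): (-3, 10) → (-7, 9); (-2, -1) → (-6, -2); (-5, 13) → (-9, 12); (-3, 2) → (-7, 1)
T3 translate by (6, -5): (-7, 9) → (-1, 4); (-6, -2) → (0, -7); (-9, 12) → (-3, 7); (-7, 1) → (-1, -4)
T4 shear: y ← y − 1·x: (-1, 4) → (-1, 5); (0, -7) → (0, -7); (-3, 7) → (-3, 10); (-1, -4) → (-1, -3)
T5 shear: y ← y + 2·x: (-1, 5) → (-1, 3); (0, -7) → (0, -7); (-3, 10) → (-3, 4); (-1, -3) → (-1, -5)
T6 shear: x ← x + 1·y: (-1, 3) → (2, 3); (0, -7) → (-7, -7); (-3, 4) → (1, 4); (-1, -5) → (-6, -5)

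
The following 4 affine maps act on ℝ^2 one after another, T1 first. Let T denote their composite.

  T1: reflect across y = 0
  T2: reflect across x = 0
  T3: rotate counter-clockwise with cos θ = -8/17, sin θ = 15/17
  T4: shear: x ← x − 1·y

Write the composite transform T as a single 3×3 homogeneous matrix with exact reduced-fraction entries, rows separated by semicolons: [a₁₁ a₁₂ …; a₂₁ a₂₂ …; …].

T = [23/17 7/17 0; -15/17 8/17 0; 0 0 1]

T1 = [1 0 0; 0 -1 0; 0 0 1]
T2·T1 = [-1 0 0; 0 -1 0; 0 0 1]
T3·…·T1 = [8/17 15/17 0; -15/17 8/17 0; 0 0 1]
T4·…·T1 = [23/17 7/17 0; -15/17 8/17 0; 0 0 1]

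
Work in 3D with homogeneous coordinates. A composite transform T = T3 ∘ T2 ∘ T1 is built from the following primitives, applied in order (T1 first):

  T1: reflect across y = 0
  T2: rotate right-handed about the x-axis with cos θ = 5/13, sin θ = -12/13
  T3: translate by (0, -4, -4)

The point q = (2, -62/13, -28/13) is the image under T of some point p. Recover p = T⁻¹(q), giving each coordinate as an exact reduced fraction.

T1 = [1 0 0 0; 0 -1 0 0; 0 0 1 0; 0 0 0 1]
T2·T1 = [1 0 0 0; 0 -5/13 12/13 0; 0 12/13 5/13 0; 0 0 0 1]
T3·…·T1 = [1 0 0 0; 0 -5/13 12/13 -4; 0 12/13 5/13 -4; 0 0 0 1]
det M = -1; M⁻¹ = [1 0 0 0; 0 -5/13 12/13 28/13; 0 12/13 5/13 68/13; 0 0 0 1]
M⁻¹ · (2, -62/13, -28/13)ᵀ = (2, 2, 0)ᵀ

p = (2, 2, 0)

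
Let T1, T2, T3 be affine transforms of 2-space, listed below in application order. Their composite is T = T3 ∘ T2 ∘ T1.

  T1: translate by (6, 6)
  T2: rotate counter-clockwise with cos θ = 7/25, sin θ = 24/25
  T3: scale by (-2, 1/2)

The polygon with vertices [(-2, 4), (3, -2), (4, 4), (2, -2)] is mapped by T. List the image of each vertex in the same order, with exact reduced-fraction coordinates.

image vertices: (424/25, 83/25), (66/25, 122/25), (68/5, 31/5), (16/5, 22/5)

T1 translate by (6, 6): (-2, 4) → (4, 10); (3, -2) → (9, 4); (4, 4) → (10, 10); (2, -2) → (8, 4)
T2 rotate counter-clockwise with cos θ = 7/25, sin θ = 24/25: (4, 10) → (-212/25, 166/25); (9, 4) → (-33/25, 244/25); (10, 10) → (-34/5, 62/5); (8, 4) → (-8/5, 44/5)
T3 scale by (-2, 1/2): (-212/25, 166/25) → (424/25, 83/25); (-33/25, 244/25) → (66/25, 122/25); (-34/5, 62/5) → (68/5, 31/5); (-8/5, 44/5) → (16/5, 22/5)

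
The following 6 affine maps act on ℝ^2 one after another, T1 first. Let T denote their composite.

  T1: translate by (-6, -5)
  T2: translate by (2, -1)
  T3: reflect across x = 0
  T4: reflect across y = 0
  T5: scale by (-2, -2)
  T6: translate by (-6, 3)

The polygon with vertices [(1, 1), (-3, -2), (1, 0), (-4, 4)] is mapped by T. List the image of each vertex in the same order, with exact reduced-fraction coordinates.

image vertices: (-12, -7), (-20, -13), (-12, -9), (-22, -1)

T1 translate by (-6, -5): (1, 1) → (-5, -4); (-3, -2) → (-9, -7); (1, 0) → (-5, -5); (-4, 4) → (-10, -1)
T2 translate by (2, -1): (-5, -4) → (-3, -5); (-9, -7) → (-7, -8); (-5, -5) → (-3, -6); (-10, -1) → (-8, -2)
T3 reflect across x = 0: (-3, -5) → (3, -5); (-7, -8) → (7, -8); (-3, -6) → (3, -6); (-8, -2) → (8, -2)
T4 reflect across y = 0: (3, -5) → (3, 5); (7, -8) → (7, 8); (3, -6) → (3, 6); (8, -2) → (8, 2)
T5 scale by (-2, -2): (3, 5) → (-6, -10); (7, 8) → (-14, -16); (3, 6) → (-6, -12); (8, 2) → (-16, -4)
T6 translate by (-6, 3): (-6, -10) → (-12, -7); (-14, -16) → (-20, -13); (-6, -12) → (-12, -9); (-16, -4) → (-22, -1)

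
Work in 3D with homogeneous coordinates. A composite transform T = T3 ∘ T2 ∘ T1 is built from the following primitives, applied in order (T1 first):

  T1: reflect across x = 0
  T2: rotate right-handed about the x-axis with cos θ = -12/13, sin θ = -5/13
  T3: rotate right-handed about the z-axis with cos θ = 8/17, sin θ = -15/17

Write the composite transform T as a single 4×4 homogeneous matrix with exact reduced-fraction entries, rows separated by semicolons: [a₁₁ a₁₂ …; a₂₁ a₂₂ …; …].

T = [-8/17 -180/221 75/221 0; 15/17 -96/221 40/221 0; 0 -5/13 -12/13 0; 0 0 0 1]

T1 = [-1 0 0 0; 0 1 0 0; 0 0 1 0; 0 0 0 1]
T2·T1 = [-1 0 0 0; 0 -12/13 5/13 0; 0 -5/13 -12/13 0; 0 0 0 1]
T3·…·T1 = [-8/17 -180/221 75/221 0; 15/17 -96/221 40/221 0; 0 -5/13 -12/13 0; 0 0 0 1]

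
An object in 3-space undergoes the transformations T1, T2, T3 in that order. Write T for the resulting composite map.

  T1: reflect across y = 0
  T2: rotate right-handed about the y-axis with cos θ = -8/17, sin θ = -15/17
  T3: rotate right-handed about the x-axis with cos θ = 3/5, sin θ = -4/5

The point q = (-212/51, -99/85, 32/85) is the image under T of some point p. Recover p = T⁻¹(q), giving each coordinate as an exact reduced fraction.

p = (4/3, 1, 4)

T1 = [1 0 0 0; 0 -1 0 0; 0 0 1 0; 0 0 0 1]
T2·T1 = [-8/17 0 -15/17 0; 0 -1 0 0; 15/17 0 -8/17 0; 0 0 0 1]
T3·…·T1 = [-8/17 0 -15/17 0; 12/17 -3/5 -32/85 0; 9/17 4/5 -24/85 0; 0 0 0 1]
det M = -1; M⁻¹ = [-8/17 12/17 9/17 0; 0 -3/5 4/5 0; -15/17 -32/85 -24/85 0; 0 0 0 1]
M⁻¹ · (-212/51, -99/85, 32/85)ᵀ = (4/3, 1, 4)ᵀ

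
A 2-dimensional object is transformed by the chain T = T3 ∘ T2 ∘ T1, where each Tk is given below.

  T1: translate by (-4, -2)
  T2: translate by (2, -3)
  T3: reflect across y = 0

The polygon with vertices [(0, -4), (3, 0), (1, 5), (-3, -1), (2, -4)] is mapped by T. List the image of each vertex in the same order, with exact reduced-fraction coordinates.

T1 translate by (-4, -2): (0, -4) → (-4, -6); (3, 0) → (-1, -2); (1, 5) → (-3, 3); (-3, -1) → (-7, -3); (2, -4) → (-2, -6)
T2 translate by (2, -3): (-4, -6) → (-2, -9); (-1, -2) → (1, -5); (-3, 3) → (-1, 0); (-7, -3) → (-5, -6); (-2, -6) → (0, -9)
T3 reflect across y = 0: (-2, -9) → (-2, 9); (1, -5) → (1, 5); (-1, 0) → (-1, 0); (-5, -6) → (-5, 6); (0, -9) → (0, 9)

image vertices: (-2, 9), (1, 5), (-1, 0), (-5, 6), (0, 9)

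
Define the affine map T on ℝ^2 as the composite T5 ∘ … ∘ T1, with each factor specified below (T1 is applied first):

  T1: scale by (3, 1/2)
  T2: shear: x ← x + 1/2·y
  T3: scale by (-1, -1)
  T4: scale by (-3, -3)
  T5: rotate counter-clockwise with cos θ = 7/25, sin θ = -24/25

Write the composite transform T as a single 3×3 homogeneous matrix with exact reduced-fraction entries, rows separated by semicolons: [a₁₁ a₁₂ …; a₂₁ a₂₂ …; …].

T1 = [3 0 0; 0 1/2 0; 0 0 1]
T2·T1 = [3 1/4 0; 0 1/2 0; 0 0 1]
T3·…·T1 = [-3 -1/4 0; 0 -1/2 0; 0 0 1]
T4·…·T1 = [9 3/4 0; 0 3/2 0; 0 0 1]
T5·…·T1 = [63/25 33/20 0; -216/25 -3/10 0; 0 0 1]

T = [63/25 33/20 0; -216/25 -3/10 0; 0 0 1]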